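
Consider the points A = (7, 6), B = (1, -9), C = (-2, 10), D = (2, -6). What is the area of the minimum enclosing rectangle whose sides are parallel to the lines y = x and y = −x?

231

In coordinates u = x + y, v = x − y the rectangle is axis-aligned; the map (x,y)→(u,v) scales areas by 2.
u-values: 13, -8, 8, -4; range = 13 − (-8) = 21.
v-values: 1, 10, -12, 8; range = 10 − (-12) = 22.
Area = (21 × 22) / 2 = 231.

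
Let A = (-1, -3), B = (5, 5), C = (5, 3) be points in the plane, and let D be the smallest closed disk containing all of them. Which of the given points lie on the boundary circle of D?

A, B

Side lengths²: AB² = 100, AC² = 72, BC² = 4.
Since AB² = 100 ≥ 72 + 4 = 76, the angle opposite AB is not acute, so the smallest enclosing circle has AB as diameter.
Centre = midpoint of AB = (2, 1), r² = 100/4 = 25.
The points at distance exactly r from the centre are A, B — 2 points.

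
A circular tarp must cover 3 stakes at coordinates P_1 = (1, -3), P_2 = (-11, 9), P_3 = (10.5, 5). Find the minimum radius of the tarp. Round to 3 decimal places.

Side lengths²: P_1P_2² = 288, P_1P_3² = 154.25, P_2P_3² = 478.25.
Since P_2P_3² = 478.25 ≥ 288 + 154.25 = 442.25, the angle opposite P_2P_3 is not acute, so the smallest enclosing circle has P_2P_3 as diameter.
Centre = midpoint of P_2P_3 = (-0.25, 7), r² = 478.25/4 = 119.5625.
r = √(119.5625) ≈ 10.934.

10.934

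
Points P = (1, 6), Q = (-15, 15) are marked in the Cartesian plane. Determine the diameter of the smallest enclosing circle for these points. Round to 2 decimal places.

18.36

The smallest circle enclosing two points has them as diameter endpoints.
Centre = midpoint = (-7, 10.5); r² = |PQ|²/4 = 337/4 = 84.25.
Diameter = 2r = 2√(84.25) ≈ 18.36.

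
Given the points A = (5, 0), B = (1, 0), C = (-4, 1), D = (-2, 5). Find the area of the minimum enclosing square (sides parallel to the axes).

The bounding box has width 9 and height 5.
An axis-aligned square enclosing the set must have side ≥ max(width, height).
So the minimum side is max(9, 5) = 9.
Area = 9² = 81.

81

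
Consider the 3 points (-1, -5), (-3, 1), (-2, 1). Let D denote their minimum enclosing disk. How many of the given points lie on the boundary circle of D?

Call the three points A, B, C in the order given.
Side lengths²: AB² = 40, AC² = 37, BC² = 1.
Since AB² = 40 ≥ 37 + 1 = 38, the angle opposite AB is not acute, so the smallest enclosing circle has AB as diameter.
Centre = midpoint of AB = (-2, -2), r² = 40/4 = 10.
The points at distance exactly r from the centre are (-1, -5), (-3, 1) — 2 points.

2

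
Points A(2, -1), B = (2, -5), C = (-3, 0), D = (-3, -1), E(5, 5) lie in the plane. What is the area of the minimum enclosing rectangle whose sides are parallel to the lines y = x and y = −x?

70

In coordinates u = x + y, v = x − y the rectangle is axis-aligned; the map (x,y)→(u,v) scales areas by 2.
u-values: 1, -3, -3, -4, 10; range = 10 − (-4) = 14.
v-values: 3, 7, -3, -2, 0; range = 7 − (-3) = 10.
Area = (14 × 10) / 2 = 70.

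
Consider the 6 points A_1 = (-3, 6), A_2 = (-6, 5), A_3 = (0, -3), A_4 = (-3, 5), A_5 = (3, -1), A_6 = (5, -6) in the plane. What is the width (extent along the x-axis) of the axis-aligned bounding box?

max x = 5, min x = -6, so width = 11.

11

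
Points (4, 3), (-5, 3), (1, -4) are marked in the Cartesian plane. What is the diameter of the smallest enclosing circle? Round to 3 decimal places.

Call the three points A, B, C in the order given.
Side lengths²: AB² = 81, AC² = 58, BC² = 85.
Since BC² = 85 < 81 + 58 = 139, the triangle is acute, so the smallest enclosing circle is the circumcircle.
Circumcentre = (-0.5, 11/14), r² = 2465/98.
Diameter = 2r = 2√(2465/98) ≈ 10.031.

10.031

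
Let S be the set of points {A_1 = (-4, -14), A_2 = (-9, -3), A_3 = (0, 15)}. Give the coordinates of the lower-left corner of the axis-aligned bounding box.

(-9, -14)

x-range [-9, 0], y-range [-14, 15].
The lower-left corner is (-9, -14).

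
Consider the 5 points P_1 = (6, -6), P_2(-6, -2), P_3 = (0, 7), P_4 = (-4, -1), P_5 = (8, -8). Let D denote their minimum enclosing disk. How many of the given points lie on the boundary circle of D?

3

A smallest enclosing disk is always determined by at most three of the input points on its boundary.
The minimum enclosing circle is determined by three boundary points: P_2, P_3, P_5.
Their circumcentre is (47/18, -67/54) with r² = 108953/1458.
The farthest remaining point P_4 is at distance² 63809/1458 ≤ 108953/1458.
The points at distance exactly r from the centre are P_2, P_3, P_5 — 3 points.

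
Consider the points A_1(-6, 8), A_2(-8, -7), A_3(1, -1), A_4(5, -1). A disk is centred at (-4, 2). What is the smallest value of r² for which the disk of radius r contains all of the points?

97

The required radius is the distance from (-4, 2) to the farthest point.
Squared distances: 40, 97, 34, 90.
Maximum is 97, attained at A_2.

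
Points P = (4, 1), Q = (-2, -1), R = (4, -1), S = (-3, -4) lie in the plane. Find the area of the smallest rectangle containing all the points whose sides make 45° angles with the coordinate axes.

In coordinates u = x + y, v = x − y the rectangle is axis-aligned; the map (x,y)→(u,v) scales areas by 2.
u-values: 5, -3, 3, -7; range = 5 − (-7) = 12.
v-values: 3, -1, 5, 1; range = 5 − (-1) = 6.
Area = (12 × 6) / 2 = 36.

36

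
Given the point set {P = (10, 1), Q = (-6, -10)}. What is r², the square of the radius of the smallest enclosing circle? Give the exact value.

The smallest circle enclosing two points has them as diameter endpoints.
Centre = midpoint = (2, -4.5); r² = |PQ|²/4 = 377/4 = 94.25.

94.25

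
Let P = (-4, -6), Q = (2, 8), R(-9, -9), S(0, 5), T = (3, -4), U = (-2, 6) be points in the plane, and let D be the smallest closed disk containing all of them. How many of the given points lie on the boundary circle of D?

By Welzl's lemma the MEC is supported by two points (diametrically opposite) or three points (on a circumcircle).
The farthest pair is Q–R with squared distance 410. The circle on this segment as diameter has centre (-3.5, -0.5) and r² = 410/4 = 102.5.
Check P: distance² to centre = 30.5 ≤ 102.5, so it lies inside.
All remaining points lie in this disk, and no smaller disk contains both endpoints, so this is the minimum enclosing circle.
The points at distance exactly r from the centre are Q, R — 2 points.

2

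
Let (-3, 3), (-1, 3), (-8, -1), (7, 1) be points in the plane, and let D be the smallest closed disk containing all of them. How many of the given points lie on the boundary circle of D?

A smallest enclosing disk is always determined by at most three of the input points on its boundary.
The farthest pair is (-8, -1)–(7, 1) with squared distance 229. The circle on this segment as diameter has centre (-0.5, 0) and r² = 229/4 = 57.25.
Check (-3, 3): distance² to centre = 15.25 ≤ 57.25, so it lies inside.
All remaining points lie in this disk, and no smaller disk contains both endpoints, so this is the minimum enclosing circle.
The points at distance exactly r from the centre are (-8, -1), (7, 1) — 2 points.

2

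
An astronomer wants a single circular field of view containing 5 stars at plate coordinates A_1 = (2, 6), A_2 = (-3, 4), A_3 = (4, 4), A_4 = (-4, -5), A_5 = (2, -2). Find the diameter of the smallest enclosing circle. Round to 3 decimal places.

12.530

By Welzl's lemma the MEC is supported by two points (diametrically opposite) or three points (on a circumcircle).
The farthest pair is A_1–A_4 with squared distance 157. The circle on this segment as diameter has centre (-1, 0.5) and r² = 157/4 = 39.25.
Check A_2: distance² to centre = 16.25 ≤ 39.25, so it lies inside.
All remaining points lie in this disk, and no smaller disk contains both endpoints, so this is the minimum enclosing circle.
Diameter = 2r = 2√(39.25) ≈ 12.530.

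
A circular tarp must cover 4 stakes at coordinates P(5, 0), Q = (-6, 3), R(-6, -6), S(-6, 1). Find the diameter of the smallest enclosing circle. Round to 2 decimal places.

The minimum enclosing circle of a finite set is fixed by two of the points (as a diameter) or three (as a circumcircle).
The minimum enclosing circle is determined by three boundary points: P, Q, R.
Their circumcentre is (-29/22, -1.5) with r² = 10205/242.
The farthest remaining point S is at distance² 6817/242 ≤ 10205/242.
Diameter = 2r = 2√(10205/242) ≈ 12.99.

12.99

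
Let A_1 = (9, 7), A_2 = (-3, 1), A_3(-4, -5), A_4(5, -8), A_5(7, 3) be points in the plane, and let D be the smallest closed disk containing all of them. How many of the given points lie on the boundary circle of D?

The minimum enclosing circle of a finite set is fixed by two of the points (as a diameter) or three (as a circumcircle).
The minimum enclosing circle is determined by three boundary points: A_1, A_3, A_4.
Their circumcentre is (281/98, 59/98) with r² = 377165/4802.
The farthest remaining point A_2 is at distance² 166073/4802 ≤ 377165/4802.
The points at distance exactly r from the centre are A_1, A_3, A_4 — 3 points.

3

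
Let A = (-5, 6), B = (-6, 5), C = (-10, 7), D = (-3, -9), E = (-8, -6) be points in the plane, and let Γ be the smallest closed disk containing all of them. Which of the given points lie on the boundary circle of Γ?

The farthest pair is C–D with squared distance 305. The circle on this segment as diameter has centre (-6.5, -1) and r² = 305/4 = 76.25.
Check A: distance² to centre = 51.25 ≤ 76.25, so it lies inside.
All remaining points lie in this disk, and no smaller disk contains both endpoints, so this is the minimum enclosing circle.
The points at distance exactly r from the centre are C, D — 2 points.

C, D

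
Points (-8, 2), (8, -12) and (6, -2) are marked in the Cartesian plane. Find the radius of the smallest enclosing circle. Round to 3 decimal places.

10.630

Call the three points A, B, C in the order given.
Side lengths²: AB² = 452, AC² = 212, BC² = 104.
Since AB² = 452 ≥ 212 + 104 = 316, the angle opposite AB is not acute, so the smallest enclosing circle has AB as diameter.
Centre = midpoint of AB = (0, -5), r² = 452/4 = 113.
r = √113 ≈ 10.630.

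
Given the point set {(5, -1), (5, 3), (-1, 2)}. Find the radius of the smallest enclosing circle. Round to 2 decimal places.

Call the three points A, B, C in the order given.
Side lengths²: AB² = 16, AC² = 45, BC² = 37.
Since AC² = 45 < 37 + 16 = 53, the triangle is acute, so the smallest enclosing circle is the circumcircle.
Circumcentre = (2.25, 1), r² = 11.5625.
r = √(11.5625) ≈ 3.40.

3.40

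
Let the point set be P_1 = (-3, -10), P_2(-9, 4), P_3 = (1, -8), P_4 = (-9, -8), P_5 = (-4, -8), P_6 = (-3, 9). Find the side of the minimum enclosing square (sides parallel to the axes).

19

The bounding box has width 10 and height 19.
An axis-aligned square enclosing the set must have side ≥ max(width, height).
So the minimum side is max(10, 19) = 19.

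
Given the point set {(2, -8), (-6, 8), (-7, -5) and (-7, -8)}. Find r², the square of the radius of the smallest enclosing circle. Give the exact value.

80.3125

By Welzl's lemma the MEC is supported by two points (diametrically opposite) or three points (on a circumcircle).
The minimum enclosing circle is determined by three boundary points: (2, -8), (-6, 8), (-7, -8).
Their circumcentre is (-2.5, -0.25) with r² = 80.3125.
The farthest remaining point (-7, -5) is at distance² 42.8125 ≤ 80.3125.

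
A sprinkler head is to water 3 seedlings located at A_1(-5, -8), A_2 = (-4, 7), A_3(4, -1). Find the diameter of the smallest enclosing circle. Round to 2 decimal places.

Side lengths²: A_1A_2² = 226, A_1A_3² = 130, A_2A_3² = 128.
Since A_1A_2² = 226 < 130 + 128 = 258, the triangle is acute, so the smallest enclosing circle is the circumcircle.
Circumcentre = (-3.5625, -0.5625), r² = 57.3828125.
Diameter = 2r = 2√(57.3828125) ≈ 15.15.

15.15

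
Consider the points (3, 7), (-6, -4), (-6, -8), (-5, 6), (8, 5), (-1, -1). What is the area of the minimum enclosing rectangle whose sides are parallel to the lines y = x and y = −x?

189

In coordinates u = x + y, v = x − y the rectangle is axis-aligned; the map (x,y)→(u,v) scales areas by 2.
u-values: 10, -10, -14, 1, 13, -2; range = 13 − (-14) = 27.
v-values: -4, -2, 2, -11, 3, 0; range = 3 − (-11) = 14.
Area = (27 × 14) / 2 = 189.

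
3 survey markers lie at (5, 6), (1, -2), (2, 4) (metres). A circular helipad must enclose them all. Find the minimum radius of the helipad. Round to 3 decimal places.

Call the three points A, B, C in the order given.
Side lengths²: AB² = 80, AC² = 13, BC² = 37.
Since AB² = 80 ≥ 37 + 13 = 50, the angle opposite AB is not acute, so the smallest enclosing circle has AB as diameter.
Centre = midpoint of AB = (3, 2), r² = 80/4 = 20.
r = √20 ≈ 4.472.

4.472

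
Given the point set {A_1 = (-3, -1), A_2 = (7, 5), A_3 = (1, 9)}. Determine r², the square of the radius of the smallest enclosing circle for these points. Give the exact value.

Side lengths²: A_1A_2² = 136, A_1A_3² = 116, A_2A_3² = 52.
Since A_1A_2² = 136 < 116 + 52 = 168, the triangle is acute, so the smallest enclosing circle is the circumcircle.
Circumcentre = (26/19, 58/19), r² = 12818/361.

12818/361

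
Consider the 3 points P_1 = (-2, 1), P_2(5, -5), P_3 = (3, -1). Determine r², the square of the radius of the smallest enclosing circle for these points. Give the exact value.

Side lengths²: P_1P_2² = 85, P_1P_3² = 29, P_2P_3² = 20.
Since P_1P_2² = 85 ≥ 29 + 20 = 49, the angle opposite P_1P_2 is not acute, so the smallest enclosing circle has P_1P_2 as diameter.
Centre = midpoint of P_1P_2 = (1.5, -2), r² = 85/4 = 21.25.

21.25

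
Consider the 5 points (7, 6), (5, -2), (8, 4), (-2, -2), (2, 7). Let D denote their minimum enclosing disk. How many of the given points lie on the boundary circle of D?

The farthest pair is (7, 6)–(-2, -2) with squared distance 145. The circle on this segment as diameter has centre (2.5, 2) and r² = 145/4 = 36.25.
Check (5, -2): distance² to centre = 22.25 ≤ 36.25, so it lies inside.
All remaining points lie in this disk, and no smaller disk contains both endpoints, so this is the minimum enclosing circle.
The points at distance exactly r from the centre are (7, 6), (-2, -2) — 2 points.

2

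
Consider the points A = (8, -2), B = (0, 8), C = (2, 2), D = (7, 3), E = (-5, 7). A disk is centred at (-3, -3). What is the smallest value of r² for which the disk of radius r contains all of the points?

136

The required radius is the distance from (-3, -3) to the farthest point.
Squared distances: 122, 130, 50, 136, 104.
Maximum is 136, attained at D.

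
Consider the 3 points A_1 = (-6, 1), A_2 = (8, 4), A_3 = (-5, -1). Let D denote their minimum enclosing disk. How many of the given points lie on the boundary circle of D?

2

Side lengths²: A_1A_2² = 205, A_1A_3² = 5, A_2A_3² = 194.
Since A_1A_2² = 205 ≥ 194 + 5 = 199, the angle opposite A_1A_2 is not acute, so the smallest enclosing circle has A_1A_2 as diameter.
Centre = midpoint of A_1A_2 = (1, 2.5), r² = 205/4 = 51.25.
The points at distance exactly r from the centre are A_1, A_2 — 2 points.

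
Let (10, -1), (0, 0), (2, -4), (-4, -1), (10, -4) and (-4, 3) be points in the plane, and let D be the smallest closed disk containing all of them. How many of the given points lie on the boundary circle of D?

2

By Welzl's lemma the MEC is supported by two points (diametrically opposite) or three points (on a circumcircle).
The farthest pair is (10, -4)–(-4, 3) with squared distance 245. The circle on this segment as diameter has centre (3, -0.5) and r² = 245/4 = 61.25.
Check (10, -1): distance² to centre = 49.25 ≤ 61.25, so it lies inside.
All remaining points lie in this disk, and no smaller disk contains both endpoints, so this is the minimum enclosing circle.
The points at distance exactly r from the centre are (10, -4), (-4, 3) — 2 points.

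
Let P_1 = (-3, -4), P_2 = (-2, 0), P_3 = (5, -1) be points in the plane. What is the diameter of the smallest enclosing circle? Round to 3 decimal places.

Side lengths²: P_1P_2² = 17, P_1P_3² = 73, P_2P_3² = 50.
Since P_1P_3² = 73 ≥ 50 + 17 = 67, the angle opposite P_1P_3 is not acute, so the smallest enclosing circle has P_1P_3 as diameter.
Centre = midpoint of P_1P_3 = (1, -2.5), r² = 73/4 = 18.25.
Diameter = 2r = 2√(18.25) ≈ 8.544.

8.544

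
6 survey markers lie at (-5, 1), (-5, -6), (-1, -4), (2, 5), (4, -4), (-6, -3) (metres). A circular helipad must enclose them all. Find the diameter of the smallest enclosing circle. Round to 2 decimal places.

13.04

A smallest enclosing disk is always determined by at most three of the input points on its boundary.
The farthest pair is (-5, -6)–(2, 5) with squared distance 170. The circle on this segment as diameter has centre (-1.5, -0.5) and r² = 170/4 = 42.5.
Check (-5, 1): distance² to centre = 14.5 ≤ 42.5, so it lies inside.
All remaining points lie in this disk, and no smaller disk contains both endpoints, so this is the minimum enclosing circle.
Diameter = 2r = 2√(42.5) ≈ 13.04.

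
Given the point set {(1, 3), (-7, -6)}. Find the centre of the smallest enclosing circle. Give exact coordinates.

(-3, -1.5)

The smallest circle enclosing two points has them as diameter endpoints.
Centre = midpoint = (-3, -1.5); r² = |(1, 3)−(-7, -6)|²/4 = 145/4 = 36.25.
Centre = (-3, -1.5).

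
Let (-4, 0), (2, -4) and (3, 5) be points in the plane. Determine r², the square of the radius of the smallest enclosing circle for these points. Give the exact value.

19721/841

Call the three points A, B, C in the order given.
Side lengths²: AB² = 52, AC² = 74, BC² = 82.
Since BC² = 82 < 74 + 52 = 126, the triangle is acute, so the smallest enclosing circle is the circumcircle.
Circumcentre = (23/29, 20/29), r² = 19721/841.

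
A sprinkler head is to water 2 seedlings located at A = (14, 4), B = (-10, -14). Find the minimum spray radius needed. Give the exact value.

15

The smallest circle enclosing two points has them as diameter endpoints.
Centre = midpoint = (2, -5); r² = |AB|²/4 = 900/4 = 225.
r = √225 = 15.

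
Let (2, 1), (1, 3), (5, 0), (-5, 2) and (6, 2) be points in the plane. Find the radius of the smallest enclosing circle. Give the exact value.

A smallest enclosing disk is always determined by at most three of the input points on its boundary.
The farthest pair is (-5, 2)–(6, 2) with squared distance 121. The circle on this segment as diameter has centre (0.5, 2) and r² = 121/4 = 30.25.
Check (2, 1): distance² to centre = 3.25 ≤ 30.25, so it lies inside.
All remaining points lie in this disk, and no smaller disk contains both endpoints, so this is the minimum enclosing circle.
r = √(30.25) = 5.5.

5.5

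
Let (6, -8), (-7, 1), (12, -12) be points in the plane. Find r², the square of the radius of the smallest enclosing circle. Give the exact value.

Call the three points A, B, C in the order given.
Side lengths²: AB² = 250, AC² = 52, BC² = 530.
Since BC² = 530 ≥ 250 + 52 = 302, the angle opposite BC is not acute, so the smallest enclosing circle has BC as diameter.
Centre = midpoint of BC = (2.5, -5.5), r² = 530/4 = 132.5.

132.5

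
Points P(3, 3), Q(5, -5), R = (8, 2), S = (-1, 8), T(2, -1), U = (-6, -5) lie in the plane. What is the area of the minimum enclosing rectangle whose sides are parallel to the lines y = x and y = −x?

199.5

In coordinates u = x + y, v = x − y the rectangle is axis-aligned; the map (x,y)→(u,v) scales areas by 2.
u-values: 6, 0, 10, 7, 1, -11; range = 10 − (-11) = 21.
v-values: 0, 10, 6, -9, 3, -1; range = 10 − (-9) = 19.
Area = (21 × 19) / 2 = 199.5.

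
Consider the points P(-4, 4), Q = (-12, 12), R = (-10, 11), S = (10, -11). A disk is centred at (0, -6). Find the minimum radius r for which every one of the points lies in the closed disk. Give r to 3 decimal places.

21.633

The required radius is the distance from (0, -6) to the farthest point.
Squared distances: 116, 468, 389, 125.
Maximum is 468, attained at Q.
r = √468 ≈ 21.633.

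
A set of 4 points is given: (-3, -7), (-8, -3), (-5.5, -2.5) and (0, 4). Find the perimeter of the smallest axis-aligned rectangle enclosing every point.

Width = max x − min x = 0 − (-8) = 8.
Height = max y − min y = 4 − (-7) = 11.
Perimeter = 2(8 + 11) = 38.

38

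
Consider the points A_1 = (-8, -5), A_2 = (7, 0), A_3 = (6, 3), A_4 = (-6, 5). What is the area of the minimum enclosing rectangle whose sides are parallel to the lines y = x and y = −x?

In coordinates u = x + y, v = x − y the rectangle is axis-aligned; the map (x,y)→(u,v) scales areas by 2.
u-values: -13, 7, 9, -1; range = 9 − (-13) = 22.
v-values: -3, 7, 3, -11; range = 7 − (-11) = 18.
Area = (22 × 18) / 2 = 198.

198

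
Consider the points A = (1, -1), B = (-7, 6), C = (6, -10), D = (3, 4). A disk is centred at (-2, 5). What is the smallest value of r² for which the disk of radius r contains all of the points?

289

The required radius is the distance from (-2, 5) to the farthest point.
Squared distances: 45, 26, 289, 26.
Maximum is 289, attained at C.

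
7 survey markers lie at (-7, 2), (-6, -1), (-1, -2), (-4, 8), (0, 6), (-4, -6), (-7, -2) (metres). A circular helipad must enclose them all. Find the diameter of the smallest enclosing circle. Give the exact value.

By Welzl's lemma the MEC is supported by two points (diametrically opposite) or three points (on a circumcircle).
The farthest pair is (-4, 8)–(-4, -6) with squared distance 196. The circle on this segment as diameter has centre (-4, 1) and r² = 196/4 = 49.
Check (-7, 2): distance² to centre = 10 ≤ 49, so it lies inside.
All remaining points lie in this disk, and no smaller disk contains both endpoints, so this is the minimum enclosing circle.
Diameter = 2r = 2√49 = 14.

14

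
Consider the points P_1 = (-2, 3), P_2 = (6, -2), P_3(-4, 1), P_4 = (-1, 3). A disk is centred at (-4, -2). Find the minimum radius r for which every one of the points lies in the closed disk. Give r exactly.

The required radius is the distance from (-4, -2) to the farthest point.
Squared distances: 29, 100, 9, 34.
Maximum is 100, attained at P_2.
r = √100 = 10.

10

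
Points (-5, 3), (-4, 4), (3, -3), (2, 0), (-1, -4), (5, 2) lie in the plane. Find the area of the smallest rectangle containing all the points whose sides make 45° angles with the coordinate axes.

84

In coordinates u = x + y, v = x − y the rectangle is axis-aligned; the map (x,y)→(u,v) scales areas by 2.
u-values: -2, 0, 0, 2, -5, 7; range = 7 − (-5) = 12.
v-values: -8, -8, 6, 2, 3, 3; range = 6 − (-8) = 14.
Area = (12 × 14) / 2 = 84.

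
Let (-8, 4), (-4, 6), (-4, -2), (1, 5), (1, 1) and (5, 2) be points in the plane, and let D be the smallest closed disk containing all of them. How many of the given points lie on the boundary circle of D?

By Welzl's lemma the MEC is supported by two points (diametrically opposite) or three points (on a circumcircle).
The farthest pair is (-8, 4)–(5, 2) with squared distance 173. The circle on this segment as diameter has centre (-1.5, 3) and r² = 173/4 = 43.25.
Check (-4, 6): distance² to centre = 15.25 ≤ 43.25, so it lies inside.
All remaining points lie in this disk, and no smaller disk contains both endpoints, so this is the minimum enclosing circle.
The points at distance exactly r from the centre are (-8, 4), (5, 2) — 2 points.

2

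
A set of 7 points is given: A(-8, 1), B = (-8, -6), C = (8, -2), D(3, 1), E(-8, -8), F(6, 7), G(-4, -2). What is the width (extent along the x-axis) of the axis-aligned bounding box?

16

max x = 8, min x = -8, so width = 16.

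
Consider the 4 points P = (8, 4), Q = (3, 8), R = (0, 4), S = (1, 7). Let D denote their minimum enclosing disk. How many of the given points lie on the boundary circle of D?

3

The minimum enclosing circle is determined by three boundary points: P, R, S.
Their circumcentre is (4, 13/3) with r² = 145/9.
The farthest remaining point Q is at distance² 130/9 ≤ 145/9.
The points at distance exactly r from the centre are P, R, S — 3 points.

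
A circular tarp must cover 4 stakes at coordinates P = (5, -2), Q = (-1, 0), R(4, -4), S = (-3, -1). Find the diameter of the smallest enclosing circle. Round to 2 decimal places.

A smallest enclosing disk is always determined by at most three of the input points on its boundary.
The farthest pair is P–S with squared distance 65. The circle on this segment as diameter has centre (1, -1.5) and r² = 65/4 = 16.25.
Check Q: distance² to centre = 6.25 ≤ 16.25, so it lies inside.
All remaining points lie in this disk, and no smaller disk contains both endpoints, so this is the minimum enclosing circle.
Diameter = 2r = 2√(16.25) ≈ 8.06.

8.06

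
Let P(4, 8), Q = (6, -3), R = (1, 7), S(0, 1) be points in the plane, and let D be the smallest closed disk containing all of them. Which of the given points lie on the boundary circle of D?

P, Q, R

The minimum enclosing circle is determined by three boundary points: P, Q, R.
Their circumcentre is (59/14, 33/14) with r² = 3125/98.
The farthest remaining point S is at distance² 1921/98 ≤ 3125/98.
The points at distance exactly r from the centre are P, Q, R — 3 points.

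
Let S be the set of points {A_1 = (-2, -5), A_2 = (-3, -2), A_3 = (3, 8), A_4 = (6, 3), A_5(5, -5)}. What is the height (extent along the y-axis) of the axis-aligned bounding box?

13

max y = 8, min y = -5, so height = 13.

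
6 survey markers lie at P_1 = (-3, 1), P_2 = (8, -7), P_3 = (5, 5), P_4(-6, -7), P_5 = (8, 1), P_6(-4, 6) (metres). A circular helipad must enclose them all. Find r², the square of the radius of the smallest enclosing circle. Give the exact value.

A smallest enclosing disk is always determined by at most three of the input points on its boundary.
The minimum enclosing circle is determined by three boundary points: P_2, P_4, P_6.
Their circumcentre is (1, -37/26) with r² = 54149/676.
The farthest remaining point P_3 is at distance² 38705/676 ≤ 54149/676.

54149/676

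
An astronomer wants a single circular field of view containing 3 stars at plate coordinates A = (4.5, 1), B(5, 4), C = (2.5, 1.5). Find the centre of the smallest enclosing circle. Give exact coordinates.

Side lengths²: AB² = 9.25, AC² = 4.25, BC² = 12.5.
Since BC² = 12.5 < 9.25 + 4.25 = 13.5, the triangle is acute, so the smallest enclosing circle is the circumcircle.
Circumcentre = (3.85, 2.65), r² = 3.145.
Centre = (3.85, 2.65).

(3.85, 2.65)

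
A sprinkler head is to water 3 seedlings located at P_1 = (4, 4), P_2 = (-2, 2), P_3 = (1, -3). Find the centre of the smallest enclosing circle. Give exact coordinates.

(31/18, 5/6)

Side lengths²: P_1P_2² = 40, P_1P_3² = 58, P_2P_3² = 34.
Since P_1P_3² = 58 < 40 + 34 = 74, the triangle is acute, so the smallest enclosing circle is the circumcircle.
Circumcentre = (31/18, 5/6), r² = 2465/162.
Centre = (31/18, 5/6).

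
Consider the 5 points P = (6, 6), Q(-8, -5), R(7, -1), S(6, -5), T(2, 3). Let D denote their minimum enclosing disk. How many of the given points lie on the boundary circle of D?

The farthest pair is P–Q with squared distance 317. The circle on this segment as diameter has centre (-1, 0.5) and r² = 317/4 = 79.25.
Check R: distance² to centre = 66.25 ≤ 79.25, so it lies inside.
All remaining points lie in this disk, and no smaller disk contains both endpoints, so this is the minimum enclosing circle.
The points at distance exactly r from the centre are P, Q, S — 3 points.

3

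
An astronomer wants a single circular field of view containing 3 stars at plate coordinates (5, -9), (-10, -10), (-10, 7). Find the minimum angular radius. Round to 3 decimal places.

10.990

Call the three points A, B, C in the order given.
Side lengths²: AB² = 226, AC² = 481, BC² = 289.
Since AC² = 481 < 289 + 226 = 515, the triangle is acute, so the smallest enclosing circle is the circumcircle.
Circumcentre = (-91/30, -1.5), r² = 54353/450.
r = √(54353/450) ≈ 10.990.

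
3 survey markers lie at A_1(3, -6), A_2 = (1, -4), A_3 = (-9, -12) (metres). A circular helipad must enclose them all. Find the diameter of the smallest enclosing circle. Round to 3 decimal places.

13.416

Side lengths²: A_1A_2² = 8, A_1A_3² = 180, A_2A_3² = 164.
Since A_1A_3² = 180 ≥ 164 + 8 = 172, the angle opposite A_1A_3 is not acute, so the smallest enclosing circle has A_1A_3 as diameter.
Centre = midpoint of A_1A_3 = (-3, -9), r² = 180/4 = 45.
Diameter = 2r = 2√45 ≈ 13.416.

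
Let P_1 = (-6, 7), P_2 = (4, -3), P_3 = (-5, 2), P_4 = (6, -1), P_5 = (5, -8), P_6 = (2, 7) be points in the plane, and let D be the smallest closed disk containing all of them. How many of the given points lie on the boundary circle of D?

By Welzl's lemma the MEC is supported by two points (diametrically opposite) or three points (on a circumcircle).
The farthest pair is P_1–P_5 with squared distance 346. The circle on this segment as diameter has centre (-0.5, -0.5) and r² = 346/4 = 86.5.
Check P_2: distance² to centre = 26.5 ≤ 86.5, so it lies inside.
All remaining points lie in this disk, and no smaller disk contains both endpoints, so this is the minimum enclosing circle.
The points at distance exactly r from the centre are P_1, P_5 — 2 points.

2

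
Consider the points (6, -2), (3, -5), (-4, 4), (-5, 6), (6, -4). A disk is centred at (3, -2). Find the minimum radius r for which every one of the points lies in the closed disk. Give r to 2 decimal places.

The required radius is the distance from (3, -2) to the farthest point.
Squared distances: 9, 9, 85, 128, 13.
Maximum is 128, attained at (-5, 6).
r = √128 ≈ 11.31.

11.31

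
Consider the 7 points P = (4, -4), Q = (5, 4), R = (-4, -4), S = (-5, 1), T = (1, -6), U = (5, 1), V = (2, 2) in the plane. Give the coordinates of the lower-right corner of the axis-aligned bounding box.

(5, -6)

x-range [-5, 5], y-range [-6, 4].
The lower-right corner is (5, -6).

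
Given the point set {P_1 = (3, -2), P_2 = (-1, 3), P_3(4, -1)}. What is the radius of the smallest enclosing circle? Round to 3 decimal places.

3.221

Side lengths²: P_1P_2² = 41, P_1P_3² = 2, P_2P_3² = 41.
Since P_2P_3² = 41 < 41 + 2 = 43, the triangle is acute, so the smallest enclosing circle is the circumcircle.
Circumcentre = (23/18, 13/18), r² = 1681/162.
r = √(1681/162) ≈ 3.221.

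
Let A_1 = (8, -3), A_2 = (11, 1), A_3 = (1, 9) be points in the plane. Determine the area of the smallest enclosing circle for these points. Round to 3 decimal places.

151.582

Side lengths²: A_1A_2² = 25, A_1A_3² = 193, A_2A_3² = 164.
Since A_1A_3² = 193 ≥ 164 + 25 = 189, the angle opposite A_1A_3 is not acute, so the smallest enclosing circle has A_1A_3 as diameter.
Centre = midpoint of A_1A_3 = (4.5, 3), r² = 193/4 = 48.25.
Area = π·r² = π·48.25 ≈ 151.582.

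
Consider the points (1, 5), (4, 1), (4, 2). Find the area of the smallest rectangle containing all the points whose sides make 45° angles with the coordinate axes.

3.5

In coordinates u = x + y, v = x − y the rectangle is axis-aligned; the map (x,y)→(u,v) scales areas by 2.
u-values: 6, 5, 6; range = 6 − 5 = 1.
v-values: -4, 3, 2; range = 3 − (-4) = 7.
Area = (1 × 7) / 2 = 3.5.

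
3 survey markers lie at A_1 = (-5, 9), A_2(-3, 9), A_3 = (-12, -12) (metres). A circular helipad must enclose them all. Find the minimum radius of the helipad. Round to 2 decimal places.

Side lengths²: A_1A_2² = 4, A_1A_3² = 490, A_2A_3² = 522.
Since A_2A_3² = 522 ≥ 490 + 4 = 494, the angle opposite A_2A_3 is not acute, so the smallest enclosing circle has A_2A_3 as diameter.
Centre = midpoint of A_2A_3 = (-7.5, -1.5), r² = 522/4 = 130.5.
r = √(130.5) ≈ 11.42.

11.42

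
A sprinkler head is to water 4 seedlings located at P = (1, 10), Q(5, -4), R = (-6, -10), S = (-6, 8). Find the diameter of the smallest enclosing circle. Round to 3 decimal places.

21.190

The minimum enclosing circle of a finite set is fixed by two of the points (as a diameter) or three (as a circumcircle).
The farthest pair is P–R with squared distance 449. The circle on this segment as diameter has centre (-2.5, 0) and r² = 449/4 = 112.25.
Check Q: distance² to centre = 72.25 ≤ 112.25, so it lies inside.
All remaining points lie in this disk, and no smaller disk contains both endpoints, so this is the minimum enclosing circle.
Diameter = 2r = 2√(112.25) ≈ 21.190.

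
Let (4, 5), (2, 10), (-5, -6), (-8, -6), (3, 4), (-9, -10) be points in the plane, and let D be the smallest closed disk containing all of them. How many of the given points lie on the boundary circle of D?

By Welzl's lemma the MEC is supported by two points (diametrically opposite) or three points (on a circumcircle).
The farthest pair is (2, 10)–(-9, -10) with squared distance 521. The circle on this segment as diameter has centre (-3.5, 0) and r² = 521/4 = 130.25.
Check (4, 5): distance² to centre = 81.25 ≤ 130.25, so it lies inside.
All remaining points lie in this disk, and no smaller disk contains both endpoints, so this is the minimum enclosing circle.
The points at distance exactly r from the centre are (2, 10), (-9, -10) — 2 points.

2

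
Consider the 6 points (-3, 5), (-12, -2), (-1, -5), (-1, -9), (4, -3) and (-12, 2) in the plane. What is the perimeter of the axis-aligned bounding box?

60

Width = max x − min x = 4 − (-12) = 16.
Height = max y − min y = 5 − (-9) = 14.
Perimeter = 2(16 + 14) = 60.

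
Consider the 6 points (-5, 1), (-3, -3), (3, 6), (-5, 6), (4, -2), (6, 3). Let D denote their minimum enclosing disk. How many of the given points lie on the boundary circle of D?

By Welzl's lemma the MEC is supported by two points (diametrically opposite) or three points (on a circumcircle).
The minimum enclosing circle is determined by three boundary points: (-3, -3), (-5, 6), (6, 3).
Their circumcentre is (-5/62, 147/62) with r² = 71825/1922.
The farthest remaining point (4, -2) is at distance² 68725/1922 ≤ 71825/1922.
The points at distance exactly r from the centre are (-3, -3), (-5, 6), (6, 3) — 3 points.

3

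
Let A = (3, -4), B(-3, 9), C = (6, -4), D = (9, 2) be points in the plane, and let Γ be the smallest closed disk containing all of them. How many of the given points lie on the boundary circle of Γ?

A smallest enclosing disk is always determined by at most three of the input points on its boundary.
The farthest pair is B–C with squared distance 250. The circle on this segment as diameter has centre (1.5, 2.5) and r² = 250/4 = 62.5.
Check A: distance² to centre = 44.5 ≤ 62.5, so it lies inside.
All remaining points lie in this disk, and no smaller disk contains both endpoints, so this is the minimum enclosing circle.
The points at distance exactly r from the centre are B, C — 2 points.

2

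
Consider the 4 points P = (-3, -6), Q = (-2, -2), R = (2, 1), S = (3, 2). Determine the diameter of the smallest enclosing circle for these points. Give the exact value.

10

By Welzl's lemma the MEC is supported by two points (diametrically opposite) or three points (on a circumcircle).
The farthest pair is P–S with squared distance 100. The circle on this segment as diameter has centre (0, -2) and r² = 100/4 = 25.
Check Q: distance² to centre = 4 ≤ 25, so it lies inside.
All remaining points lie in this disk, and no smaller disk contains both endpoints, so this is the minimum enclosing circle.
Diameter = 2r = 2√25 = 10.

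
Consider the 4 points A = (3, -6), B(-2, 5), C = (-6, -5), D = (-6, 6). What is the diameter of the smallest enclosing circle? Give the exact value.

15

A smallest enclosing disk is always determined by at most three of the input points on its boundary.
The farthest pair is A–D with squared distance 225. The circle on this segment as diameter has centre (-1.5, 0) and r² = 225/4 = 56.25.
Check B: distance² to centre = 25.25 ≤ 56.25, so it lies inside.
All remaining points lie in this disk, and no smaller disk contains both endpoints, so this is the minimum enclosing circle.
Diameter = 2r = 2√(56.25) = 15.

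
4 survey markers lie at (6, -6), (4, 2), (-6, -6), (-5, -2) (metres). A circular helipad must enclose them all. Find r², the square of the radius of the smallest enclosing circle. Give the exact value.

43.5625

A smallest enclosing disk is always determined by at most three of the input points on its boundary.
The minimum enclosing circle is determined by three boundary points: (6, -6), (4, 2), (-6, -6).
Their circumcentre is (0, -3.25) with r² = 43.5625.
The farthest remaining point (-5, -2) is at distance² 26.5625 ≤ 43.5625.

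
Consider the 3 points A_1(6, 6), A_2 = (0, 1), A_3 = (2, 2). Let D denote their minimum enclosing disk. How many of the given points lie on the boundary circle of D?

2

Side lengths²: A_1A_2² = 61, A_1A_3² = 32, A_2A_3² = 5.
Since A_1A_2² = 61 ≥ 32 + 5 = 37, the angle opposite A_1A_2 is not acute, so the smallest enclosing circle has A_1A_2 as diameter.
Centre = midpoint of A_1A_2 = (3, 3.5), r² = 61/4 = 15.25.
The points at distance exactly r from the centre are A_1, A_2 — 2 points.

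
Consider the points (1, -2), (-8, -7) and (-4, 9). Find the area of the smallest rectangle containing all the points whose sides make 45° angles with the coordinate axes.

In coordinates u = x + y, v = x − y the rectangle is axis-aligned; the map (x,y)→(u,v) scales areas by 2.
u-values: -1, -15, 5; range = 5 − (-15) = 20.
v-values: 3, -1, -13; range = 3 − (-13) = 16.
Area = (20 × 16) / 2 = 160.

160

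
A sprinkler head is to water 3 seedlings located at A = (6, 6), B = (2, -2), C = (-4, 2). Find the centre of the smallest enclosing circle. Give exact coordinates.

(1.25, 3.375)

Side lengths²: AB² = 80, AC² = 116, BC² = 52.
Since AC² = 116 < 80 + 52 = 132, the triangle is acute, so the smallest enclosing circle is the circumcircle.
Circumcentre = (1.25, 3.375), r² = 29.453125.
Centre = (1.25, 3.375).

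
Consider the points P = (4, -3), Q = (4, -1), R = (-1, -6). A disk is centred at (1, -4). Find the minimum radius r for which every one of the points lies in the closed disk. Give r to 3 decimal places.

4.243

The required radius is the distance from (1, -4) to the farthest point.
Squared distances: 10, 18, 8.
Maximum is 18, attained at Q.
r = √18 ≈ 4.243.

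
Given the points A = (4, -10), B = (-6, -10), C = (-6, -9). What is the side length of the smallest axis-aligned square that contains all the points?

The bounding box has width 10 and height 1.
An axis-aligned square enclosing the set must have side ≥ max(width, height).
So the minimum side is max(10, 1) = 10.

10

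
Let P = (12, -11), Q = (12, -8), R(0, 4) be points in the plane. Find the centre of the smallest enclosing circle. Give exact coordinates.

(6, -3.5)

Side lengths²: PQ² = 9, PR² = 369, QR² = 288.
Since PR² = 369 ≥ 288 + 9 = 297, the angle opposite PR is not acute, so the smallest enclosing circle has PR as diameter.
Centre = midpoint of PR = (6, -3.5), r² = 369/4 = 92.25.
Centre = (6, -3.5).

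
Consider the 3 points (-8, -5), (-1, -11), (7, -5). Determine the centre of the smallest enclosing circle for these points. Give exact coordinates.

Call the three points A, B, C in the order given.
Side lengths²: AB² = 85, AC² = 225, BC² = 100.
Since AC² = 225 ≥ 100 + 85 = 185, the angle opposite AC is not acute, so the smallest enclosing circle has AC as diameter.
Centre = midpoint of AC = (-0.5, -5), r² = 225/4 = 56.25.
Centre = (-0.5, -5).

(-0.5, -5)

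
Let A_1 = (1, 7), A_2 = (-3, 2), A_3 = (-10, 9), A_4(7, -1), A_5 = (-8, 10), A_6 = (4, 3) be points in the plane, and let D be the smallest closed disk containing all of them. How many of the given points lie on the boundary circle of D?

A smallest enclosing disk is always determined by at most three of the input points on its boundary.
The farthest pair is A_3–A_4 with squared distance 389. The circle on this segment as diameter has centre (-1.5, 4) and r² = 389/4 = 97.25.
Check A_1: distance² to centre = 15.25 ≤ 97.25, so it lies inside.
All remaining points lie in this disk, and no smaller disk contains both endpoints, so this is the minimum enclosing circle.
The points at distance exactly r from the centre are A_3, A_4 — 2 points.

2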